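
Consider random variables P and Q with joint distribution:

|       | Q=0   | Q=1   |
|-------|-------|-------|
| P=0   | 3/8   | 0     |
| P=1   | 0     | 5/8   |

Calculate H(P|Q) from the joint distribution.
Marginal P(Q) (column sums):
  P(Q=0) = 3/8 + 0 = 3/8
  P(Q=1) = 0 + 5/8 = 5/8

H(P|Q) = -Σ P(P,Q)·log₂ P(P|Q), where P(P|Q) = P(P,Q) / P(Q)
  (cells with P(P,Q) = 0 contribute 0)
  (P=0,Q=0): P(P|Q) = (3/8)/(3/8) = 1;  -(3/8)·log₂(1) = 0.0000
  (P=1,Q=1): P(P|Q) = (5/8)/(5/8) = 1;  -(5/8)·log₂(1) = 0.0000
H(P|Q) = 0.0000 + 0.0000
  = 0.0000 bits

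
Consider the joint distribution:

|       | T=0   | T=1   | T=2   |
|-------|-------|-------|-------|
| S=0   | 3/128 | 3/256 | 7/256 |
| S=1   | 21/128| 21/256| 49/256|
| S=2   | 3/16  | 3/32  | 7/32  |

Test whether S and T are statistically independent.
Marginal P(S) (row sums):
  P(S=0) = 3/128 + 3/256 + 7/256 = 1/16
  P(S=1) = 21/128 + 21/256 + 49/256 = 7/16
  P(S=2) = 3/16 + 3/32 + 7/32 = 1/2
Marginal P(T) (column sums):
  P(T=0) = 3/128 + 21/128 + 3/16 = 3/8
  P(T=1) = 3/256 + 21/256 + 3/32 = 3/16
  P(T=2) = 7/256 + 49/256 + 7/32 = 7/16

S and T are independent iff P(S=i,T=j) = P(S=i)·P(T=j) for every cell.
  P(S=0)·P(T=0) = 1/16 × 3/8 = 3/128 = P(S=0,T=0) ✓
  P(S=0)·P(T=1) = 1/16 × 3/16 = 3/256 = P(S=0,T=1) ✓
  P(S=0)·P(T=2) = 1/16 × 7/16 = 7/256 = P(S=0,T=2) ✓
  P(S=1)·P(T=0) = 7/16 × 3/8 = 21/128 = P(S=1,T=0) ✓
  P(S=1)·P(T=1) = 7/16 × 3/16 = 21/256 = P(S=1,T=1) ✓
  P(S=1)·P(T=2) = 7/16 × 7/16 = 49/256 = P(S=1,T=2) ✓
  P(S=2)·P(T=0) = 1/2 × 3/8 = 3/16 = P(S=2,T=0) ✓
  P(S=2)·P(T=1) = 1/2 × 3/16 = 3/32 = P(S=2,T=1) ✓
  P(S=2)·P(T=2) = 1/2 × 7/16 = 7/32 = P(S=2,T=2) ✓

Yes, S and T are independent: every cell factors, so I(S;T) = 0 bits.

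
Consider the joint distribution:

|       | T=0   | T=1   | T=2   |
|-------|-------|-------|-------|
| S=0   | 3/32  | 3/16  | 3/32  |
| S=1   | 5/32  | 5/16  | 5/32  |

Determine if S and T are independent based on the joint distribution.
Marginal P(S) (row sums):
  P(S=0) = 3/32 + 3/16 + 3/32 = 3/8
  P(S=1) = 5/32 + 5/16 + 5/32 = 5/8
Marginal P(T) (column sums):
  P(T=0) = 3/32 + 5/32 = 1/4
  P(T=1) = 3/16 + 5/16 = 1/2
  P(T=2) = 3/32 + 5/32 = 1/4

S and T are independent iff P(S=i,T=j) = P(S=i)·P(T=j) for every cell.
  P(S=0)·P(T=0) = 3/8 × 1/4 = 3/32 = P(S=0,T=0) ✓
  P(S=0)·P(T=1) = 3/8 × 1/2 = 3/16 = P(S=0,T=1) ✓
  P(S=0)·P(T=2) = 3/8 × 1/4 = 3/32 = P(S=0,T=2) ✓
  P(S=1)·P(T=0) = 5/8 × 1/4 = 5/32 = P(S=1,T=0) ✓
  P(S=1)·P(T=1) = 5/8 × 1/2 = 5/16 = P(S=1,T=1) ✓
  P(S=1)·P(T=2) = 5/8 × 1/4 = 5/32 = P(S=1,T=2) ✓

Yes, S and T are independent: every cell factors, so I(S;T) = 0 bits.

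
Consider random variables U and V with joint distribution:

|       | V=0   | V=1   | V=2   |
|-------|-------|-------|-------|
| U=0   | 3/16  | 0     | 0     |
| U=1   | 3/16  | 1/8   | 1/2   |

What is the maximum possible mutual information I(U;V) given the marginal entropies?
The upper bound on mutual information is I(U;V) ≤ min(H(U), H(V)).

Marginal P(U) (row sums):
  P(U=0) = 3/16 + 0 + 0 = 3/16
  P(U=1) = 3/16 + 1/8 + 1/2 = 13/16
Marginal P(V) (column sums):
  P(V=0) = 3/16 + 3/16 = 3/8
  P(V=1) = 0 + 1/8 = 1/8
  P(V=2) = 0 + 1/2 = 1/2

H(U) = -[(3/16)·log₂(3/16) + (13/16)·log₂(13/16)]
  = 0.4528 + 0.2434
  = 0.6962 bits
H(V) = -[(3/8)·log₂(3/8) + (1/8)·log₂(1/8) + (1/2)·log₂(1/2)]
  = 0.5306 + 0.3750 + 0.5000
  = 1.4056 bits

Maximum possible I(U;V) = min(0.6962, 1.4056) = 0.6962 bits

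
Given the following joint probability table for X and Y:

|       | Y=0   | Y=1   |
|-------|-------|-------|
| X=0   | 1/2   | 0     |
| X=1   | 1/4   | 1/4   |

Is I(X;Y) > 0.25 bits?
Marginal P(X) (row sums):
  P(X=0) = 1/2 + 0 = 1/2
  P(X=1) = 1/4 + 1/4 = 1/2
Marginal P(Y) (column sums):
  P(Y=0) = 1/2 + 1/4 = 3/4
  P(Y=1) = 0 + 1/4 = 1/4

H(X) = -[(1/2)·log₂(1/2) + (1/2)·log₂(1/2)]
  = 0.5000 + 0.5000
  = 1.0000 bits
H(Y) = -[(3/4)·log₂(3/4) + (1/4)·log₂(1/4)]
  = 0.3113 + 0.5000
  = 0.8113 bits
H(X,Y) = -[(1/2)·log₂(1/2) + (1/4)·log₂(1/4) + (1/4)·log₂(1/4)]
  = 0.5000 + 0.5000 + 0.5000
  = 1.5000 bits

I(X;Y) = H(X) + H(Y) - H(X,Y)
  = 1.0000 + 0.8113 - 1.5000
  = 0.3113 bits

Yes. I(X;Y) = 0.3113 bits, which is > 0.25 bits.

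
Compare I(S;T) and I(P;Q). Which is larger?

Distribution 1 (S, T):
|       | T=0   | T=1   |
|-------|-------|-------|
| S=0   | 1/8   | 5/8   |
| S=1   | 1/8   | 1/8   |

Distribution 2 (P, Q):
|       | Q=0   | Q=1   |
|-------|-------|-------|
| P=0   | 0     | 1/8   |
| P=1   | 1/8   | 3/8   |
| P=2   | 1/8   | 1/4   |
Distribution 1 (S, T):
Marginal P(S) (row sums):
  P(S=0) = 1/8 + 5/8 = 3/4
  P(S=1) = 1/8 + 1/8 = 1/4
Marginal P(T) (column sums):
  P(T=0) = 1/8 + 1/8 = 1/4
  P(T=1) = 5/8 + 1/8 = 3/4

H(S) = -[(3/4)·log₂(3/4) + (1/4)·log₂(1/4)]
  = 0.3113 + 0.5000
  = 0.8113 bits
H(T) = -[(1/4)·log₂(1/4) + (3/4)·log₂(3/4)]
  = 0.5000 + 0.3113
  = 0.8113 bits
H(S,T) = -[(1/8)·log₂(1/8) + (5/8)·log₂(5/8) + (1/8)·log₂(1/8) + (1/8)·log₂(1/8)]
  = 0.3750 + 0.4238 + 0.3750 + 0.3750
  = 1.5488 bits

I(S;T) = H(S) + H(T) - H(S,T)
  = 0.8113 + 0.8113 - 1.5488
  = 0.0738 bits

Distribution 2 (P, Q):
Marginal P(P) (row sums):
  P(P=0) = 0 + 1/8 = 1/8
  P(P=1) = 1/8 + 3/8 = 1/2
  P(P=2) = 1/8 + 1/4 = 3/8
Marginal P(Q) (column sums):
  P(Q=0) = 0 + 1/8 + 1/8 = 1/4
  P(Q=1) = 1/8 + 3/8 + 1/4 = 3/4

H(P) = -[(1/8)·log₂(1/8) + (1/2)·log₂(1/2) + (3/8)·log₂(3/8)]
  = 0.3750 + 0.5000 + 0.5306
  = 1.4056 bits
H(Q) = -[(1/4)·log₂(1/4) + (3/4)·log₂(3/4)]
  = 0.5000 + 0.3113
  = 0.8113 bits
H(P,Q) = -[(1/8)·log₂(1/8) + (1/8)·log₂(1/8) + (3/8)·log₂(3/8) + (1/8)·log₂(1/8) + (1/4)·log₂(1/4)]
  = 0.3750 + 0.3750 + 0.5306 + 0.3750 + 0.5000
  = 2.1556 bits

I(P;Q) = H(P) + H(Q) - H(P,Q)
  = 1.4056 + 0.8113 - 2.1556
  = 0.0613 bits

I(S;T) = 0.0738 bits > I(P;Q) = 0.0613 bits, so (S, T) has the higher mutual information (stronger dependence).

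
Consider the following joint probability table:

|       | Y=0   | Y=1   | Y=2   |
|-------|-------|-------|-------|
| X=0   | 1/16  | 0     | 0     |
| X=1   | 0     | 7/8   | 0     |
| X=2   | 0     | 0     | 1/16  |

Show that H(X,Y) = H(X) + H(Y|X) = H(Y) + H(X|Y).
Marginal P(X) (row sums):
  P(X=0) = 1/16 + 0 + 0 = 1/16
  P(X=1) = 0 + 7/8 + 0 = 7/8
  P(X=2) = 0 + 0 + 1/16 = 1/16
Marginal P(Y) (column sums):
  P(Y=0) = 1/16 + 0 + 0 = 1/16
  P(Y=1) = 0 + 7/8 + 0 = 7/8
  P(Y=2) = 0 + 0 + 1/16 = 1/16

Decomposition 1: H(X) + H(Y|X)
H(X) = -[(1/16)·log₂(1/16) + (7/8)·log₂(7/8) + (1/16)·log₂(1/16)]
  = 0.2500 + 0.1686 + 0.2500
  = 0.6686 bits
H(Y|X) = -Σ P(X,Y)·log₂ P(Y|X), where P(Y|X) = P(X,Y) / P(X)
  (cells with P(X,Y) = 0 contribute 0)
  (X=0,Y=0): P(Y|X) = (1/16)/(1/16) = 1;  -(1/16)·log₂(1) = 0.0000
  (X=1,Y=1): P(Y|X) = (7/8)/(7/8) = 1;  -(7/8)·log₂(1) = 0.0000
  (X=2,Y=2): P(Y|X) = (1/16)/(1/16) = 1;  -(1/16)·log₂(1) = 0.0000
H(Y|X) = 0.0000 + 0.0000 + 0.0000
  = 0.0000 bits
H(X) + H(Y|X) = 0.6686 + 0.0000 = 0.6686 bits

Decomposition 2: H(Y) + H(X|Y)
H(Y) = -[(1/16)·log₂(1/16) + (7/8)·log₂(7/8) + (1/16)·log₂(1/16)]
  = 0.2500 + 0.1686 + 0.2500
  = 0.6686 bits
H(X|Y) = -Σ P(X,Y)·log₂ P(X|Y), where P(X|Y) = P(X,Y) / P(Y)
  (cells with P(X,Y) = 0 contribute 0)
  (X=0,Y=0): P(X|Y) = (1/16)/(1/16) = 1;  -(1/16)·log₂(1) = 0.0000
  (X=1,Y=1): P(X|Y) = (7/8)/(7/8) = 1;  -(7/8)·log₂(1) = 0.0000
  (X=2,Y=2): P(X|Y) = (1/16)/(1/16) = 1;  -(1/16)·log₂(1) = 0.0000
H(X|Y) = 0.0000 + 0.0000 + 0.0000
  = 0.0000 bits
H(Y) + H(X|Y) = 0.6686 + 0.0000 = 0.6686 bits

Direct computation of the joint entropy:
H(X,Y) = -[(1/16)·log₂(1/16) + (7/8)·log₂(7/8) + (1/16)·log₂(1/16)]
  = 0.2500 + 0.1686 + 0.2500
  = 0.6686 bits

All three agree: H(X,Y) = 0.6686 bits ✓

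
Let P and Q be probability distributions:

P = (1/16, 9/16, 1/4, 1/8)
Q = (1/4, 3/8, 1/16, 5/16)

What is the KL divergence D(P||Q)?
D(P||Q) = Σ P(i) log₂(P(i)/Q(i))
  i=0: (1/16) × log₂((1/16)/(1/4)) = (1/16) × log₂(1/4) = -0.1250
  i=1: (9/16) × log₂((9/16)/(3/8)) = (9/16) × log₂(3/2) = 0.3290
  i=2: (1/4) × log₂((1/4)/(1/16)) = (1/4) × log₂(4) = 0.5000
  i=3: (1/8) × log₂((1/8)/(5/16)) = (1/8) × log₂(2/5) = -0.1652
D(P||Q) = -0.1250 + 0.3290 + 0.5000 - 0.1652
  = 0.5388 bits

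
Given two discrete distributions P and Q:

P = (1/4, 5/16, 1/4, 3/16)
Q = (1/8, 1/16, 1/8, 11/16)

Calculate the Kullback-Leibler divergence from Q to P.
D(P||Q) = Σ P(i) log₂(P(i)/Q(i))
  i=0: (1/4) × log₂((1/4)/(1/8)) = (1/4) × log₂(2) = 0.2500
  i=1: (5/16) × log₂((5/16)/(1/16)) = (5/16) × log₂(5) = 0.7256
  i=2: (1/4) × log₂((1/4)/(1/8)) = (1/4) × log₂(2) = 0.2500
  i=3: (3/16) × log₂((3/16)/(11/16)) = (3/16) × log₂(3/11) = -0.3515
D(P||Q) = 0.2500 + 0.7256 + 0.2500 - 0.3515
  = 0.8741 bits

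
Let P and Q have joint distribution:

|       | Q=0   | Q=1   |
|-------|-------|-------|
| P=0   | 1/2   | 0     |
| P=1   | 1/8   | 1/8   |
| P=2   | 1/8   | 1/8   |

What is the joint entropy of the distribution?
H(P,Q) = -Σ P(P,Q) log₂ P(P,Q), summed over the non-zero cells:
H(P,Q) = -[(1/2)·log₂(1/2) + (1/8)·log₂(1/8) + (1/8)·log₂(1/8) + (1/8)·log₂(1/8) + (1/8)·log₂(1/8)]
  = 0.5000 + 0.3750 + 0.3750 + 0.3750 + 0.3750
  = 2.0000 bits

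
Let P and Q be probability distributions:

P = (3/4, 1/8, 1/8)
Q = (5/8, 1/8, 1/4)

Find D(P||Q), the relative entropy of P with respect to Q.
D(P||Q) = Σ P(i) log₂(P(i)/Q(i))
  i=0: (3/4) × log₂((3/4)/(5/8)) = (3/4) × log₂(6/5) = 0.1973
  i=1: (1/8) × log₂((1/8)/(1/8)) = (1/8) × log₂(1) = 0.0000
  i=2: (1/8) × log₂((1/8)/(1/4)) = (1/8) × log₂(1/2) = -0.1250
D(P||Q) = 0.1973 + 0.0000 - 0.1250
  = 0.0723 bits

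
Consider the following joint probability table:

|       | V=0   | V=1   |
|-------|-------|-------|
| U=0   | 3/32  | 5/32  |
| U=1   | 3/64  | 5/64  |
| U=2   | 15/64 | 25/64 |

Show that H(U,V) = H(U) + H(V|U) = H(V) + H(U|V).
Marginal P(U) (row sums):
  P(U=0) = 3/32 + 5/32 = 1/4
  P(U=1) = 3/64 + 5/64 = 1/8
  P(U=2) = 15/64 + 25/64 = 5/8
Marginal P(V) (column sums):
  P(V=0) = 3/32 + 3/64 + 15/64 = 3/8
  P(V=1) = 5/32 + 5/64 + 25/64 = 5/8

Decomposition 1: H(U) + H(V|U)
H(U) = -[(1/4)·log₂(1/4) + (1/8)·log₂(1/8) + (5/8)·log₂(5/8)]
  = 0.5000 + 0.3750 + 0.4238
  = 1.2988 bits
H(V|U) = -Σ P(U,V)·log₂ P(V|U), where P(V|U) = P(U,V) / P(U)
  (U=0,V=0): P(V|U) = (3/32)/(1/4) = 3/8;  -(3/32)·log₂(3/8) = 0.1327
  (U=0,V=1): P(V|U) = (5/32)/(1/4) = 5/8;  -(5/32)·log₂(5/8) = 0.1059
  (U=1,V=0): P(V|U) = (3/64)/(1/8) = 3/8;  -(3/64)·log₂(3/8) = 0.0663
  (U=1,V=1): P(V|U) = (5/64)/(1/8) = 5/8;  -(5/64)·log₂(5/8) = 0.0530
  (U=2,V=0): P(V|U) = (15/64)/(5/8) = 3/8;  -(15/64)·log₂(3/8) = 0.3316
  (U=2,V=1): P(V|U) = (25/64)/(5/8) = 5/8;  -(25/64)·log₂(5/8) = 0.2649
H(V|U) = 0.1327 + 0.1059 + 0.0663 + 0.0530 + 0.3316 + 0.2649
  = 0.9544 bits
H(U) + H(V|U) = 1.2988 + 0.9544 = 2.2532 bits

Decomposition 2: H(V) + H(U|V)
H(V) = -[(3/8)·log₂(3/8) + (5/8)·log₂(5/8)]
  = 0.5306 + 0.4238
  = 0.9544 bits
H(U|V) = -Σ P(U,V)·log₂ P(U|V), where P(U|V) = P(U,V) / P(V)
  (U=0,V=0): P(U|V) = (3/32)/(3/8) = 1/4;  -(3/32)·log₂(1/4) = 0.1875
  (U=0,V=1): P(U|V) = (5/32)/(5/8) = 1/4;  -(5/32)·log₂(1/4) = 0.3125
  (U=1,V=0): P(U|V) = (3/64)/(3/8) = 1/8;  -(3/64)·log₂(1/8) = 0.1406
  (U=1,V=1): P(U|V) = (5/64)/(5/8) = 1/8;  -(5/64)·log₂(1/8) = 0.2344
  (U=2,V=0): P(U|V) = (15/64)/(3/8) = 5/8;  -(15/64)·log₂(5/8) = 0.1589
  (U=2,V=1): P(U|V) = (25/64)/(5/8) = 5/8;  -(25/64)·log₂(5/8) = 0.2649
H(U|V) = 0.1875 + 0.3125 + 0.1406 + 0.2344 + 0.1589 + 0.2649
  = 1.2988 bits
H(V) + H(U|V) = 0.9544 + 1.2988 = 2.2532 bits

Direct computation of the joint entropy:
H(U,V) = -[(3/32)·log₂(3/32) + (5/32)·log₂(5/32) + (3/64)·log₂(3/64) + (5/64)·log₂(5/64) + (15/64)·log₂(15/64) + (25/64)·log₂(25/64)]
  = 0.3202 + 0.4184 + 0.2070 + 0.2873 + 0.4906 + 0.5297
  = 2.2532 bits

All three agree: H(U,V) = 2.2532 bits ✓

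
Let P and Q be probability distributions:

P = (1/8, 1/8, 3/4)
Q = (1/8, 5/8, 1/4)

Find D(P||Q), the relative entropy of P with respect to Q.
D(P||Q) = Σ P(i) log₂(P(i)/Q(i))
  i=0: (1/8) × log₂((1/8)/(1/8)) = (1/8) × log₂(1) = 0.0000
  i=1: (1/8) × log₂((1/8)/(5/8)) = (1/8) × log₂(1/5) = -0.2902
  i=2: (3/4) × log₂((3/4)/(1/4)) = (3/4) × log₂(3) = 1.1887
D(P||Q) = 0.0000 - 0.2902 + 1.1887
  = 0.8985 bits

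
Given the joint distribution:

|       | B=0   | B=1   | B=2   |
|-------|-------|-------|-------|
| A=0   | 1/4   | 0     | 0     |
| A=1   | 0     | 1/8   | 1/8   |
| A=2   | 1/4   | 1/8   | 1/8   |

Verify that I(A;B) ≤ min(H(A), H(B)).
Marginal P(A) (row sums):
  P(A=0) = 1/4 + 0 + 0 = 1/4
  P(A=1) = 0 + 1/8 + 1/8 = 1/4
  P(A=2) = 1/4 + 1/8 + 1/8 = 1/2
Marginal P(B) (column sums):
  P(B=0) = 1/4 + 0 + 1/4 = 1/2
  P(B=1) = 0 + 1/8 + 1/8 = 1/4
  P(B=2) = 0 + 1/8 + 1/8 = 1/4

H(A) = -[(1/4)·log₂(1/4) + (1/4)·log₂(1/4) + (1/2)·log₂(1/2)]
  = 0.5000 + 0.5000 + 0.5000
  = 1.5000 bits
H(B) = -[(1/2)·log₂(1/2) + (1/4)·log₂(1/4) + (1/4)·log₂(1/4)]
  = 0.5000 + 0.5000 + 0.5000
  = 1.5000 bits
H(A,B) = -[(1/4)·log₂(1/4) + (1/8)·log₂(1/8) + (1/8)·log₂(1/8) + (1/4)·log₂(1/4) + (1/8)·log₂(1/8) + (1/8)·log₂(1/8)]
  = 0.5000 + 0.3750 + 0.3750 + 0.5000 + 0.3750 + 0.3750
  = 2.5000 bits

I(A;B) = H(A) + H(B) - H(A,B)
  = 1.5000 + 1.5000 - 2.5000
  = 0.5000 bits

min(H(A), H(B)) = min(1.5000, 1.5000) = 1.5000 bits
Since 0.5000 ≤ 1.5000, the bound is satisfied ✓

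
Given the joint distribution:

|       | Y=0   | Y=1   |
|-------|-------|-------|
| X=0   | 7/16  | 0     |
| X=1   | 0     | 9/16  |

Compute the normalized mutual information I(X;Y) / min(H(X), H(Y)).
Marginal P(X) (row sums):
  P(X=0) = 7/16 + 0 = 7/16
  P(X=1) = 0 + 9/16 = 9/16
Marginal P(Y) (column sums):
  P(Y=0) = 7/16 + 0 = 7/16
  P(Y=1) = 0 + 9/16 = 9/16

H(X) = -[(7/16)·log₂(7/16) + (9/16)·log₂(9/16)]
  = 0.5218 + 0.4669
  = 0.9887 bits
H(Y) = -[(7/16)·log₂(7/16) + (9/16)·log₂(9/16)]
  = 0.5218 + 0.4669
  = 0.9887 bits
H(X,Y) = -[(7/16)·log₂(7/16) + (9/16)·log₂(9/16)]
  = 0.5218 + 0.4669
  = 0.9887 bits

I(X;Y) = H(X) + H(Y) - H(X,Y)
  = 0.9887 + 0.9887 - 0.9887
  = 0.9887 bits

min(H(X), H(Y)) = min(0.9887, 0.9887) = 0.9887 bits
Normalized MI = 0.9887 / 0.9887 = 1.0000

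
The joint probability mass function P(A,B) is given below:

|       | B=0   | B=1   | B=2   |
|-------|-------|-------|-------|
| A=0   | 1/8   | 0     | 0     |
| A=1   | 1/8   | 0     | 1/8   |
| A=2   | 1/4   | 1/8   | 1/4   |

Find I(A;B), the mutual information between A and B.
Marginal P(A) (row sums):
  P(A=0) = 1/8 + 0 + 0 = 1/8
  P(A=1) = 1/8 + 0 + 1/8 = 1/4
  P(A=2) = 1/4 + 1/8 + 1/4 = 5/8
Marginal P(B) (column sums):
  P(B=0) = 1/8 + 1/8 + 1/4 = 1/2
  P(B=1) = 0 + 0 + 1/8 = 1/8
  P(B=2) = 0 + 1/8 + 1/4 = 3/8

H(A) = -[(1/8)·log₂(1/8) + (1/4)·log₂(1/4) + (5/8)·log₂(5/8)]
  = 0.3750 + 0.5000 + 0.4238
  = 1.2988 bits
H(B) = -[(1/2)·log₂(1/2) + (1/8)·log₂(1/8) + (3/8)·log₂(3/8)]
  = 0.5000 + 0.3750 + 0.5306
  = 1.4056 bits
H(A,B) = -[(1/8)·log₂(1/8) + (1/8)·log₂(1/8) + (1/8)·log₂(1/8) + (1/4)·log₂(1/4) + (1/8)·log₂(1/8) + (1/4)·log₂(1/4)]
  = 0.3750 + 0.3750 + 0.3750 + 0.5000 + 0.3750 + 0.5000
  = 2.5000 bits

I(A;B) = H(A) + H(B) - H(A,B)
  = 1.2988 + 1.4056 - 2.5000
  = 0.2044 bits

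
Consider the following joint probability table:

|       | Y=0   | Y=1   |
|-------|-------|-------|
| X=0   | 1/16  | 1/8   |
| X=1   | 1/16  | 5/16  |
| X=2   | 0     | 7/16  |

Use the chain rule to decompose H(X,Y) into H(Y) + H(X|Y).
By the chain rule: H(X,Y) = H(Y) + H(X|Y)

Marginal P(Y) (column sums):
  P(Y=0) = 1/16 + 1/16 + 0 = 1/8
  P(Y=1) = 1/8 + 5/16 + 7/16 = 7/8
H(Y) = -[(1/8)·log₂(1/8) + (7/8)·log₂(7/8)]
  = 0.3750 + 0.1686
  = 0.5436 bits
H(X|Y) = -Σ P(X,Y)·log₂ P(X|Y), where P(X|Y) = P(X,Y) / P(Y)
  (cells with P(X,Y) = 0 contribute 0)
  (X=0,Y=0): P(X|Y) = (1/16)/(1/8) = 1/2;  -(1/16)·log₂(1/2) = 0.0625
  (X=0,Y=1): P(X|Y) = (1/8)/(7/8) = 1/7;  -(1/8)·log₂(1/7) = 0.3509
  (X=1,Y=0): P(X|Y) = (1/16)/(1/8) = 1/2;  -(1/16)·log₂(1/2) = 0.0625
  (X=1,Y=1): P(X|Y) = (5/16)/(7/8) = 5/14;  -(5/16)·log₂(5/14) = 0.4642
  (X=2,Y=1): P(X|Y) = (7/16)/(7/8) = 1/2;  -(7/16)·log₂(1/2) = 0.4375
H(X|Y) = 0.0625 + 0.3509 + 0.0625 + 0.4642 + 0.4375
  = 1.3776 bits

H(X,Y) = H(Y) + H(X|Y) = 0.5436 + 1.3776 = 1.9212 bits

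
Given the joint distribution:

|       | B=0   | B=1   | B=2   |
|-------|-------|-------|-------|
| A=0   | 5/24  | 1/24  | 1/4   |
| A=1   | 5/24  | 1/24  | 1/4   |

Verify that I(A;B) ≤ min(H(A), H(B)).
Marginal P(A) (row sums):
  P(A=0) = 5/24 + 1/24 + 1/4 = 1/2
  P(A=1) = 5/24 + 1/24 + 1/4 = 1/2
Marginal P(B) (column sums):
  P(B=0) = 5/24 + 5/24 = 5/12
  P(B=1) = 1/24 + 1/24 = 1/12
  P(B=2) = 1/4 + 1/4 = 1/2

H(A) = -[(1/2)·log₂(1/2) + (1/2)·log₂(1/2)]
  = 0.5000 + 0.5000
  = 1.0000 bits
H(B) = -[(5/12)·log₂(5/12) + (1/12)·log₂(1/12) + (1/2)·log₂(1/2)]
  = 0.5263 + 0.2987 + 0.5000
  = 1.3250 bits
H(A,B) = -[(5/24)·log₂(5/24) + (1/24)·log₂(1/24) + (1/4)·log₂(1/4) + (5/24)·log₂(5/24) + (1/24)·log₂(1/24) + (1/4)·log₂(1/4)]
  = 0.4715 + 0.1910 + 0.5000 + 0.4715 + 0.1910 + 0.5000
  = 2.3250 bits

I(A;B) = H(A) + H(B) - H(A,B)
  = 1.0000 + 1.3250 - 2.3250
  = 0.0000 bits

min(H(A), H(B)) = min(1.0000, 1.3250) = 1.0000 bits
Since 0.0000 ≤ 1.0000, the bound is satisfied ✓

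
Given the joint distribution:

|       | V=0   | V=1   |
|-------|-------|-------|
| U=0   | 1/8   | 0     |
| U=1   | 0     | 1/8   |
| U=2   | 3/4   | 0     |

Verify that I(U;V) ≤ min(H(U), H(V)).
Marginal P(U) (row sums):
  P(U=0) = 1/8 + 0 = 1/8
  P(U=1) = 0 + 1/8 = 1/8
  P(U=2) = 3/4 + 0 = 3/4
Marginal P(V) (column sums):
  P(V=0) = 1/8 + 0 + 3/4 = 7/8
  P(V=1) = 0 + 1/8 + 0 = 1/8

H(U) = -[(1/8)·log₂(1/8) + (1/8)·log₂(1/8) + (3/4)·log₂(3/4)]
  = 0.3750 + 0.3750 + 0.3113
  = 1.0613 bits
H(V) = -[(7/8)·log₂(7/8) + (1/8)·log₂(1/8)]
  = 0.1686 + 0.3750
  = 0.5436 bits
H(U,V) = -[(1/8)·log₂(1/8) + (1/8)·log₂(1/8) + (3/4)·log₂(3/4)]
  = 0.3750 + 0.3750 + 0.3113
  = 1.0613 bits

I(U;V) = H(U) + H(V) - H(U,V)
  = 1.0613 + 0.5436 - 1.0613
  = 0.5436 bits

min(H(U), H(V)) = min(1.0613, 0.5436) = 0.5436 bits
Since 0.5436 ≤ 0.5436, the bound is satisfied ✓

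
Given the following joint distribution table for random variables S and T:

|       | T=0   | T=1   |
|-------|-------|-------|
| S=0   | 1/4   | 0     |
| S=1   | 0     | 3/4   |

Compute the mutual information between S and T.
Marginal P(S) (row sums):
  P(S=0) = 1/4 + 0 = 1/4
  P(S=1) = 0 + 3/4 = 3/4
Marginal P(T) (column sums):
  P(T=0) = 1/4 + 0 = 1/4
  P(T=1) = 0 + 3/4 = 3/4

H(S) = -[(1/4)·log₂(1/4) + (3/4)·log₂(3/4)]
  = 0.5000 + 0.3113
  = 0.8113 bits
H(T) = -[(1/4)·log₂(1/4) + (3/4)·log₂(3/4)]
  = 0.5000 + 0.3113
  = 0.8113 bits
H(S,T) = -[(1/4)·log₂(1/4) + (3/4)·log₂(3/4)]
  = 0.5000 + 0.3113
  = 0.8113 bits

I(S;T) = H(S) + H(T) - H(S,T)
  = 0.8113 + 0.8113 - 0.8113
  = 0.8113 bits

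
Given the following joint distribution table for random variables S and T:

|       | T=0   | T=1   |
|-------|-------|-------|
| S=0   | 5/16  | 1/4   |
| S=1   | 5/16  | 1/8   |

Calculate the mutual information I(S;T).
Marginal P(S) (row sums):
  P(S=0) = 5/16 + 1/4 = 9/16
  P(S=1) = 5/16 + 1/8 = 7/16
Marginal P(T) (column sums):
  P(T=0) = 5/16 + 5/16 = 5/8
  P(T=1) = 1/4 + 1/8 = 3/8

H(S) = -[(9/16)·log₂(9/16) + (7/16)·log₂(7/16)]
  = 0.4669 + 0.5218
  = 0.9887 bits
H(T) = -[(5/8)·log₂(5/8) + (3/8)·log₂(3/8)]
  = 0.4238 + 0.5306
  = 0.9544 bits
H(S,T) = -[(5/16)·log₂(5/16) + (1/4)·log₂(1/4) + (5/16)·log₂(5/16) + (1/8)·log₂(1/8)]
  = 0.5244 + 0.5000 + 0.5244 + 0.3750
  = 1.9238 bits

I(S;T) = H(S) + H(T) - H(S,T)
  = 0.9887 + 0.9544 - 1.9238
  = 0.0193 bits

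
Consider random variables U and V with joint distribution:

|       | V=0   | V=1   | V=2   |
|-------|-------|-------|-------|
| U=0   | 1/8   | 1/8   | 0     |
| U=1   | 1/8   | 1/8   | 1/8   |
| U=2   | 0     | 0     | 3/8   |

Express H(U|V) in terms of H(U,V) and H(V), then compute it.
H(U|V) = H(U,V) - H(V)

Marginal P(V) (column sums):
  P(V=0) = 1/8 + 1/8 + 0 = 1/4
  P(V=1) = 1/8 + 1/8 + 0 = 1/4
  P(V=2) = 0 + 1/8 + 3/8 = 1/2

H(U,V) = -[(1/8)·log₂(1/8) + (1/8)·log₂(1/8) + (1/8)·log₂(1/8) + (1/8)·log₂(1/8) + (1/8)·log₂(1/8) + (3/8)·log₂(3/8)]
  = 0.3750 + 0.3750 + 0.3750 + 0.3750 + 0.3750 + 0.5306
  = 2.4056 bits
H(V) = -[(1/4)·log₂(1/4) + (1/4)·log₂(1/4) + (1/2)·log₂(1/2)]
  = 0.5000 + 0.5000 + 0.5000
  = 1.5000 bits

H(U|V) = 2.4056 - 1.5000 = 0.9056 bits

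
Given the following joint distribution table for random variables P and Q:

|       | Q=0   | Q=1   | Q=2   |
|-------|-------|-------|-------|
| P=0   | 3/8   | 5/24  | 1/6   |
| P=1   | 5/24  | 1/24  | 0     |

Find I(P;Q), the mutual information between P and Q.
Marginal P(P) (row sums):
  P(P=0) = 3/8 + 5/24 + 1/6 = 3/4
  P(P=1) = 5/24 + 1/24 + 0 = 1/4
Marginal P(Q) (column sums):
  P(Q=0) = 3/8 + 5/24 = 7/12
  P(Q=1) = 5/24 + 1/24 = 1/4
  P(Q=2) = 1/6 + 0 = 1/6

H(P) = -[(3/4)·log₂(3/4) + (1/4)·log₂(1/4)]
  = 0.3113 + 0.5000
  = 0.8113 bits
H(Q) = -[(7/12)·log₂(7/12) + (1/4)·log₂(1/4) + (1/6)·log₂(1/6)]
  = 0.4536 + 0.5000 + 0.4308
  = 1.3844 bits
H(P,Q) = -[(3/8)·log₂(3/8) + (5/24)·log₂(5/24) + (1/6)·log₂(1/6) + (5/24)·log₂(5/24) + (1/24)·log₂(1/24)]
  = 0.5306 + 0.4715 + 0.4308 + 0.4715 + 0.1910
  = 2.0954 bits

I(P;Q) = H(P) + H(Q) - H(P,Q)
  = 0.8113 + 1.3844 - 2.0954
  = 0.1003 bits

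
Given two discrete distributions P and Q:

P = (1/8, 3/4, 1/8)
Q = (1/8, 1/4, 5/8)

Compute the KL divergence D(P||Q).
D(P||Q) = Σ P(i) log₂(P(i)/Q(i))
  i=0: (1/8) × log₂((1/8)/(1/8)) = (1/8) × log₂(1) = 0.0000
  i=1: (3/4) × log₂((3/4)/(1/4)) = (3/4) × log₂(3) = 1.1887
  i=2: (1/8) × log₂((1/8)/(5/8)) = (1/8) × log₂(1/5) = -0.2902
D(P||Q) = 0.0000 + 1.1887 - 0.2902
  = 0.8985 bits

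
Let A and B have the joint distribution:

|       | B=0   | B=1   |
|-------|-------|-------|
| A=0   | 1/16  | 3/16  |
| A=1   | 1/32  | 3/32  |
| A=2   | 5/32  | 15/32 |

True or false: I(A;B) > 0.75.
Marginal P(A) (row sums):
  P(A=0) = 1/16 + 3/16 = 1/4
  P(A=1) = 1/32 + 3/32 = 1/8
  P(A=2) = 5/32 + 15/32 = 5/8
Marginal P(B) (column sums):
  P(B=0) = 1/16 + 1/32 + 5/32 = 1/4
  P(B=1) = 3/16 + 3/32 + 15/32 = 3/4

H(A) = -[(1/4)·log₂(1/4) + (1/8)·log₂(1/8) + (5/8)·log₂(5/8)]
  = 0.5000 + 0.3750 + 0.4238
  = 1.2988 bits
H(B) = -[(1/4)·log₂(1/4) + (3/4)·log₂(3/4)]
  = 0.5000 + 0.3113
  = 0.8113 bits
H(A,B) = -[(1/16)·log₂(1/16) + (3/16)·log₂(3/16) + (1/32)·log₂(1/32) + (3/32)·log₂(3/32) + (5/32)·log₂(5/32) + (15/32)·log₂(15/32)]
  = 0.2500 + 0.4528 + 0.1563 + 0.3202 + 0.4184 + 0.5124
  = 2.1101 bits

I(A;B) = H(A) + H(B) - H(A,B)
  = 1.2988 + 0.8113 - 2.1101
  = 0.0000 bits

False. I(A;B) = 0.0000 bits, which is ≤ 0.75 bits.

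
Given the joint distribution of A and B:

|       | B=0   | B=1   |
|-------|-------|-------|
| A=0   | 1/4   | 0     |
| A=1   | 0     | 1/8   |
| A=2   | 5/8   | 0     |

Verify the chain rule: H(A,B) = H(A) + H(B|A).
Left side:
H(A,B) = -[(1/4)·log₂(1/4) + (1/8)·log₂(1/8) + (5/8)·log₂(5/8)]
  = 0.5000 + 0.3750 + 0.4238
  = 1.2988 bits

Right side:
Marginal P(A) (row sums):
  P(A=0) = 1/4 + 0 = 1/4
  P(A=1) = 0 + 1/8 = 1/8
  P(A=2) = 5/8 + 0 = 5/8
H(A) = -[(1/4)·log₂(1/4) + (1/8)·log₂(1/8) + (5/8)·log₂(5/8)]
  = 0.5000 + 0.3750 + 0.4238
  = 1.2988 bits
H(B|A) = -Σ P(A,B)·log₂ P(B|A), where P(B|A) = P(A,B) / P(A)
  (cells with P(A,B) = 0 contribute 0)
  (A=0,B=0): P(B|A) = (1/4)/(1/4) = 1;  -(1/4)·log₂(1) = 0.0000
  (A=1,B=1): P(B|A) = (1/8)/(1/8) = 1;  -(1/8)·log₂(1) = 0.0000
  (A=2,B=0): P(B|A) = (5/8)/(5/8) = 1;  -(5/8)·log₂(1) = 0.0000
H(B|A) = 0.0000 + 0.0000 + 0.0000
  = 0.0000 bits
H(A) + H(B|A) = 1.2988 + 0.0000 = 1.2988 bits

Both sides equal 1.2988 bits, so the chain rule holds ✓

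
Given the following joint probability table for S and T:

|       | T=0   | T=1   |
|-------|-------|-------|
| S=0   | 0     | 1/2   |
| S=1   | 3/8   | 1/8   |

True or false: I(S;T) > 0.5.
Marginal P(S) (row sums):
  P(S=0) = 0 + 1/2 = 1/2
  P(S=1) = 3/8 + 1/8 = 1/2
Marginal P(T) (column sums):
  P(T=0) = 0 + 3/8 = 3/8
  P(T=1) = 1/2 + 1/8 = 5/8

H(S) = -[(1/2)·log₂(1/2) + (1/2)·log₂(1/2)]
  = 0.5000 + 0.5000
  = 1.0000 bits
H(T) = -[(3/8)·log₂(3/8) + (5/8)·log₂(5/8)]
  = 0.5306 + 0.4238
  = 0.9544 bits
H(S,T) = -[(1/2)·log₂(1/2) + (3/8)·log₂(3/8) + (1/8)·log₂(1/8)]
  = 0.5000 + 0.5306 + 0.3750
  = 1.4056 bits

I(S;T) = H(S) + H(T) - H(S,T)
  = 1.0000 + 0.9544 - 1.4056
  = 0.5488 bits

True. I(S;T) = 0.5488 bits, which is > 0.5 bits.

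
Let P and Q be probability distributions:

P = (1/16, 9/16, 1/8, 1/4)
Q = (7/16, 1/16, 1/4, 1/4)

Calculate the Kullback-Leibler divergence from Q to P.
D(P||Q) = Σ P(i) log₂(P(i)/Q(i))
  i=0: (1/16) × log₂((1/16)/(7/16)) = (1/16) × log₂(1/7) = -0.1755
  i=1: (9/16) × log₂((9/16)/(1/16)) = (9/16) × log₂(9) = 1.7831
  i=2: (1/8) × log₂((1/8)/(1/4)) = (1/8) × log₂(1/2) = -0.1250
  i=3: (1/4) × log₂((1/4)/(1/4)) = (1/4) × log₂(1) = 0.0000
D(P||Q) = -0.1755 + 1.7831 - 0.1250 + 0.0000
  = 1.4826 bits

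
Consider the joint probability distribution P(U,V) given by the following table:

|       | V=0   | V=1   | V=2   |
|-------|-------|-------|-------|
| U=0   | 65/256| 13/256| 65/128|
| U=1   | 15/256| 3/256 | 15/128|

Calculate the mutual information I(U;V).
Marginal P(U) (row sums):
  P(U=0) = 65/256 + 13/256 + 65/128 = 13/16
  P(U=1) = 15/256 + 3/256 + 15/128 = 3/16
Marginal P(V) (column sums):
  P(V=0) = 65/256 + 15/256 = 5/16
  P(V=1) = 13/256 + 3/256 = 1/16
  P(V=2) = 65/128 + 15/128 = 5/8

H(U) = -[(13/16)·log₂(13/16) + (3/16)·log₂(3/16)]
  = 0.2434 + 0.4528
  = 0.6962 bits
H(V) = -[(5/16)·log₂(5/16) + (1/16)·log₂(1/16) + (5/8)·log₂(5/8)]
  = 0.5244 + 0.2500 + 0.4238
  = 1.1982 bits
H(U,V) = -[(65/256)·log₂(65/256) + (13/256)·log₂(13/256) + (65/128)·log₂(65/128) + (15/256)·log₂(15/256) + (3/256)·log₂(3/256) + (15/128)·log₂(15/128)]
  = 0.5021 + 0.2183 + 0.4965 + 0.2398 + 0.0752 + 0.3625
  = 1.8944 bits

I(U;V) = H(U) + H(V) - H(U,V)
  = 0.6962 + 1.1982 - 1.8944
  = 0.0000 bits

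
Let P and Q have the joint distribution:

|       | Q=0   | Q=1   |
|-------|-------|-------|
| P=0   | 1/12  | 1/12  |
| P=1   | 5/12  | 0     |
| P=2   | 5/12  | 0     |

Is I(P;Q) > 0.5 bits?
Marginal P(P) (row sums):
  P(P=0) = 1/12 + 1/12 = 1/6
  P(P=1) = 5/12 + 0 = 5/12
  P(P=2) = 5/12 + 0 = 5/12
Marginal P(Q) (column sums):
  P(Q=0) = 1/12 + 5/12 + 5/12 = 11/12
  P(Q=1) = 1/12 + 0 + 0 = 1/12

H(P) = -[(1/6)·log₂(1/6) + (5/12)·log₂(5/12) + (5/12)·log₂(5/12)]
  = 0.4308 + 0.5263 + 0.5263
  = 1.4834 bits
H(Q) = -[(11/12)·log₂(11/12) + (1/12)·log₂(1/12)]
  = 0.1151 + 0.2987
  = 0.4138 bits
H(P,Q) = -[(1/12)·log₂(1/12) + (1/12)·log₂(1/12) + (5/12)·log₂(5/12) + (5/12)·log₂(5/12)]
  = 0.2987 + 0.2987 + 0.5263 + 0.5263
  = 1.6500 bits

I(P;Q) = H(P) + H(Q) - H(P,Q)
  = 1.4834 + 0.4138 - 1.6500
  = 0.2472 bits

No. I(P;Q) = 0.2472 bits, which is ≤ 0.5 bits.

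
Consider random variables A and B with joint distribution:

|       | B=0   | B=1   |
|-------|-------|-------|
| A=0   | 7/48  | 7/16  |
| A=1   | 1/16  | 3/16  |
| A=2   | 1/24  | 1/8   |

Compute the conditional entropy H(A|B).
Marginal P(B) (column sums):
  P(B=0) = 7/48 + 1/16 + 1/24 = 1/4
  P(B=1) = 7/16 + 3/16 + 1/8 = 3/4

H(A|B) = -Σ P(A,B)·log₂ P(A|B), where P(A|B) = P(A,B) / P(B)
  (A=0,B=0): P(A|B) = (7/48)/(1/4) = 7/12;  -(7/48)·log₂(7/12) = 0.1134
  (A=0,B=1): P(A|B) = (7/16)/(3/4) = 7/12;  -(7/16)·log₂(7/12) = 0.3402
  (A=1,B=0): P(A|B) = (1/16)/(1/4) = 1/4;  -(1/16)·log₂(1/4) = 0.1250
  (A=1,B=1): P(A|B) = (3/16)/(3/4) = 1/4;  -(3/16)·log₂(1/4) = 0.3750
  (A=2,B=0): P(A|B) = (1/24)/(1/4) = 1/6;  -(1/24)·log₂(1/6) = 0.1077
  (A=2,B=1): P(A|B) = (1/8)/(3/4) = 1/6;  -(1/8)·log₂(1/6) = 0.3231
H(A|B) = 0.1134 + 0.3402 + 0.1250 + 0.3750 + 0.1077 + 0.3231
  = 1.3844 bits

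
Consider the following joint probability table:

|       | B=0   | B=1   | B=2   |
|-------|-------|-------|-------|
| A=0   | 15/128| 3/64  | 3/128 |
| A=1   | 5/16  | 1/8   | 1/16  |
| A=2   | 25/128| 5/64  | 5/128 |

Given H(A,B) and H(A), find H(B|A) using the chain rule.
From the chain rule: H(A,B) = H(A) + H(B|A)
Therefore: H(B|A) = H(A,B) - H(A)

H(A,B) = -[(15/128)·log₂(15/128) + (3/64)·log₂(3/64) + (3/128)·log₂(3/128) + (5/16)·log₂(5/16) + (1/8)·log₂(1/8) + (1/16)·log₂(1/16) + (25/128)·log₂(25/128) + (5/64)·log₂(5/64) + (5/128)·log₂(5/128)]
  = 0.3625 + 0.2070 + 0.1269 + 0.5244 + 0.3750 + 0.2500 + 0.4602 + 0.2873 + 0.1827
  = 2.7760 bits
Marginal P(A) (row sums):
  P(A=0) = 15/128 + 3/64 + 3/128 = 3/16
  P(A=1) = 5/16 + 1/8 + 1/16 = 1/2
  P(A=2) = 25/128 + 5/64 + 5/128 = 5/16
H(A) = -[(3/16)·log₂(3/16) + (1/2)·log₂(1/2) + (5/16)·log₂(5/16)]
  = 0.4528 + 0.5000 + 0.5244
  = 1.4772 bits

H(B|A) = 2.7760 - 1.4772 = 1.2988 bits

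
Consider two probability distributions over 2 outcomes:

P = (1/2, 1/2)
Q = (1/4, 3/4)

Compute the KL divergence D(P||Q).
D(P||Q) = Σ P(i) log₂(P(i)/Q(i))
  i=0: (1/2) × log₂((1/2)/(1/4)) = (1/2) × log₂(2) = 0.5000
  i=1: (1/2) × log₂((1/2)/(3/4)) = (1/2) × log₂(2/3) = -0.2925
D(P||Q) = 0.5000 - 0.2925
  = 0.2075 bits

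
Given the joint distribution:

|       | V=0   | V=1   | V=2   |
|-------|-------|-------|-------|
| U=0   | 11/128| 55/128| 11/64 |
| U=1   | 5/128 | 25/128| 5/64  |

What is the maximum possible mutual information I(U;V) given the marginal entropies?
The upper bound on mutual information is I(U;V) ≤ min(H(U), H(V)).

Marginal P(U) (row sums):
  P(U=0) = 11/128 + 55/128 + 11/64 = 11/16
  P(U=1) = 5/128 + 25/128 + 5/64 = 5/16
Marginal P(V) (column sums):
  P(V=0) = 11/128 + 5/128 = 1/8
  P(V=1) = 55/128 + 25/128 = 5/8
  P(V=2) = 11/64 + 5/64 = 1/4

H(U) = -[(11/16)·log₂(11/16) + (5/16)·log₂(5/16)]
  = 0.3716 + 0.5244
  = 0.8960 bits
H(V) = -[(1/8)·log₂(1/8) + (5/8)·log₂(5/8) + (1/4)·log₂(1/4)]
  = 0.3750 + 0.4238 + 0.5000
  = 1.2988 bits

Maximum possible I(U;V) = min(0.8960, 1.2988) = 0.8960 bits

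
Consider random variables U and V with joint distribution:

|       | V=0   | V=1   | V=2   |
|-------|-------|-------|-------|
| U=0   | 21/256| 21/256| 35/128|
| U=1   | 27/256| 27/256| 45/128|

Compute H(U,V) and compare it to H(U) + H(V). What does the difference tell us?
Marginal P(U) (row sums):
  P(U=0) = 21/256 + 21/256 + 35/128 = 7/16
  P(U=1) = 27/256 + 27/256 + 45/128 = 9/16
Marginal P(V) (column sums):
  P(V=0) = 21/256 + 27/256 = 3/16
  P(V=1) = 21/256 + 27/256 = 3/16
  P(V=2) = 35/128 + 45/128 = 5/8

H(U,V) = -[(21/256)·log₂(21/256) + (21/256)·log₂(21/256) + (35/128)·log₂(35/128) + (27/256)·log₂(27/256) + (27/256)·log₂(27/256) + (45/128)·log₂(45/128)]
  = 0.2959 + 0.2959 + 0.5115 + 0.3423 + 0.3423 + 0.5302
  = 2.3181 bits
H(U) = -[(7/16)·log₂(7/16) + (9/16)·log₂(9/16)]
  = 0.5218 + 0.4669
  = 0.9887 bits
H(V) = -[(3/16)·log₂(3/16) + (3/16)·log₂(3/16) + (5/8)·log₂(5/8)]
  = 0.4528 + 0.4528 + 0.4238
  = 1.3294 bits

H(U) + H(V) = 0.9887 + 1.3294 = 2.3181 bits
Difference: H(U) + H(V) - H(U,V) = 2.3181 - 2.3181 = 0.0000 bits = I(U;V)

The difference is the mutual information; it is 0 here, so U and V are independent (the joint entropy equals the sum of the marginal entropies).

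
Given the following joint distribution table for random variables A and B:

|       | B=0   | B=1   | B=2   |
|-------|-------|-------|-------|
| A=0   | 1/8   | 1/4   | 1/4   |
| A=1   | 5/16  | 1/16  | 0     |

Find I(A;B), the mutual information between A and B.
Marginal P(A) (row sums):
  P(A=0) = 1/8 + 1/4 + 1/4 = 5/8
  P(A=1) = 5/16 + 1/16 + 0 = 3/8
Marginal P(B) (column sums):
  P(B=0) = 1/8 + 5/16 = 7/16
  P(B=1) = 1/4 + 1/16 = 5/16
  P(B=2) = 1/4 + 0 = 1/4

H(A) = -[(5/8)·log₂(5/8) + (3/8)·log₂(3/8)]
  = 0.4238 + 0.5306
  = 0.9544 bits
H(B) = -[(7/16)·log₂(7/16) + (5/16)·log₂(5/16) + (1/4)·log₂(1/4)]
  = 0.5218 + 0.5244 + 0.5000
  = 1.5462 bits
H(A,B) = -[(1/8)·log₂(1/8) + (1/4)·log₂(1/4) + (1/4)·log₂(1/4) + (5/16)·log₂(5/16) + (1/16)·log₂(1/16)]
  = 0.3750 + 0.5000 + 0.5000 + 0.5244 + 0.2500
  = 2.1494 bits

I(A;B) = H(A) + H(B) - H(A,B)
  = 0.9544 + 1.5462 - 2.1494
  = 0.3512 bits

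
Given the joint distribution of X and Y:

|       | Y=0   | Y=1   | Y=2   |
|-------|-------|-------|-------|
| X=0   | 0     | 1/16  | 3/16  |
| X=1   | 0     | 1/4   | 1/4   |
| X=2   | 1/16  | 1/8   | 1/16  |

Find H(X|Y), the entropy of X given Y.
Marginal P(Y) (column sums):
  P(Y=0) = 0 + 0 + 1/16 = 1/16
  P(Y=1) = 1/16 + 1/4 + 1/8 = 7/16
  P(Y=2) = 3/16 + 1/4 + 1/16 = 1/2

H(X|Y) = -Σ P(X,Y)·log₂ P(X|Y), where P(X|Y) = P(X,Y) / P(Y)
  (cells with P(X,Y) = 0 contribute 0)
  (X=0,Y=1): P(X|Y) = (1/16)/(7/16) = 1/7;  -(1/16)·log₂(1/7) = 0.1755
  (X=0,Y=2): P(X|Y) = (3/16)/(1/2) = 3/8;  -(3/16)·log₂(3/8) = 0.2653
  (X=1,Y=1): P(X|Y) = (1/4)/(7/16) = 4/7;  -(1/4)·log₂(4/7) = 0.2018
  (X=1,Y=2): P(X|Y) = (1/4)/(1/2) = 1/2;  -(1/4)·log₂(1/2) = 0.2500
  (X=2,Y=0): P(X|Y) = (1/16)/(1/16) = 1;  -(1/16)·log₂(1) = 0.0000
  (X=2,Y=1): P(X|Y) = (1/8)/(7/16) = 2/7;  -(1/8)·log₂(2/7) = 0.2259
  (X=2,Y=2): P(X|Y) = (1/16)/(1/2) = 1/8;  -(1/16)·log₂(1/8) = 0.1875
H(X|Y) = 0.1755 + 0.2653 + 0.2018 + 0.2500 + 0.0000 + 0.2259 + 0.1875
  = 1.3060 bits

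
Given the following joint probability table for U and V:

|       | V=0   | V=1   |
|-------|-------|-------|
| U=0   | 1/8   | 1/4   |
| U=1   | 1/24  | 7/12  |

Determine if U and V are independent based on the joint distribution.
Marginal P(U) (row sums):
  P(U=0) = 1/8 + 1/4 = 3/8
  P(U=1) = 1/24 + 7/12 = 5/8
Marginal P(V) (column sums):
  P(V=0) = 1/8 + 1/24 = 1/6
  P(V=1) = 1/4 + 7/12 = 5/6

U and V are independent iff P(U=i,V=j) = P(U=i)·P(V=j) for every cell.
  P(U=0)·P(V=0) = 3/8 × 1/6 = 1/16, but P(U=0,V=0) = 1/8 ✗

No, U and V are not independent. Quantitatively, I(U;V) > 0:

H(U) = -[(3/8)·log₂(3/8) + (5/8)·log₂(5/8)]
  = 0.5306 + 0.4238
  = 0.9544 bits
H(V) = -[(1/6)·log₂(1/6) + (5/6)·log₂(5/6)]
  = 0.4308 + 0.2192
  = 0.6500 bits
H(U,V) = -[(1/8)·log₂(1/8) + (1/4)·log₂(1/4) + (1/24)·log₂(1/24) + (7/12)·log₂(7/12)]
  = 0.3750 + 0.5000 + 0.1910 + 0.4536
  = 1.5196 bits
I(U;V) = H(U) + H(V) - H(U,V) = 0.9544 + 0.6500 - 1.5196 = 0.0848 bits > 0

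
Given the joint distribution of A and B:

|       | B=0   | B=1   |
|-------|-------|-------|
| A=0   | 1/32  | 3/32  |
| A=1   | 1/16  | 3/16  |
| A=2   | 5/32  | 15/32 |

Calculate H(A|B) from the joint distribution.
Marginal P(B) (column sums):
  P(B=0) = 1/32 + 1/16 + 5/32 = 1/4
  P(B=1) = 3/32 + 3/16 + 15/32 = 3/4

H(A|B) = -Σ P(A,B)·log₂ P(A|B), where P(A|B) = P(A,B) / P(B)
  (A=0,B=0): P(A|B) = (1/32)/(1/4) = 1/8;  -(1/32)·log₂(1/8) = 0.0938
  (A=0,B=1): P(A|B) = (3/32)/(3/4) = 1/8;  -(3/32)·log₂(1/8) = 0.2813
  (A=1,B=0): P(A|B) = (1/16)/(1/4) = 1/4;  -(1/16)·log₂(1/4) = 0.1250
  (A=1,B=1): P(A|B) = (3/16)/(3/4) = 1/4;  -(3/16)·log₂(1/4) = 0.3750
  (A=2,B=0): P(A|B) = (5/32)/(1/4) = 5/8;  -(5/32)·log₂(5/8) = 0.1059
  (A=2,B=1): P(A|B) = (15/32)/(3/4) = 5/8;  -(15/32)·log₂(5/8) = 0.3178
H(A|B) = 0.0938 + 0.2813 + 0.1250 + 0.3750 + 0.1059 + 0.3178
  = 1.2988 bits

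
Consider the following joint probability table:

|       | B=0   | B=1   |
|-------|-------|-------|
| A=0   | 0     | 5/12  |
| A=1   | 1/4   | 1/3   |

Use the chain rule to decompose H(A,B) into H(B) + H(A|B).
By the chain rule: H(A,B) = H(B) + H(A|B)

Marginal P(B) (column sums):
  P(B=0) = 0 + 1/4 = 1/4
  P(B=1) = 5/12 + 1/3 = 3/4
H(B) = -[(1/4)·log₂(1/4) + (3/4)·log₂(3/4)]
  = 0.5000 + 0.3113
  = 0.8113 bits
H(A|B) = -Σ P(A,B)·log₂ P(A|B), where P(A|B) = P(A,B) / P(B)
  (cells with P(A,B) = 0 contribute 0)
  (A=0,B=1): P(A|B) = (5/12)/(3/4) = 5/9;  -(5/12)·log₂(5/9) = 0.3533
  (A=1,B=0): P(A|B) = (1/4)/(1/4) = 1;  -(1/4)·log₂(1) = 0.0000
  (A=1,B=1): P(A|B) = (1/3)/(3/4) = 4/9;  -(1/3)·log₂(4/9) = 0.3900
H(A|B) = 0.3533 + 0.0000 + 0.3900
  = 0.7433 bits

H(A,B) = H(B) + H(A|B) = 0.8113 + 0.7433 = 1.5546 bits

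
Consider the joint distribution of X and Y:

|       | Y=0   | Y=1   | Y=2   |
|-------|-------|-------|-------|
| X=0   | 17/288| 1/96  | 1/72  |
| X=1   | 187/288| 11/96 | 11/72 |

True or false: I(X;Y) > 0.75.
Marginal P(X) (row sums):
  P(X=0) = 17/288 + 1/96 + 1/72 = 1/12
  P(X=1) = 187/288 + 11/96 + 11/72 = 11/12
Marginal P(Y) (column sums):
  P(Y=0) = 17/288 + 187/288 = 17/24
  P(Y=1) = 1/96 + 11/96 = 1/8
  P(Y=2) = 1/72 + 11/72 = 1/6

H(X) = -[(1/12)·log₂(1/12) + (11/12)·log₂(11/12)]
  = 0.2987 + 0.1151
  = 0.4138 bits
H(Y) = -[(17/24)·log₂(17/24) + (1/8)·log₂(1/8) + (1/6)·log₂(1/6)]
  = 0.3524 + 0.3750 + 0.4308
  = 1.1582 bits
H(X,Y) = -[(17/288)·log₂(17/288) + (1/96)·log₂(1/96) + (1/72)·log₂(1/72) + (187/288)·log₂(187/288) + (11/96)·log₂(11/96) + (11/72)·log₂(11/72)]
  = 0.2410 + 0.0686 + 0.0857 + 0.4045 + 0.3581 + 0.4141
  = 1.5720 bits

I(X;Y) = H(X) + H(Y) - H(X,Y)
  = 0.4138 + 1.1582 - 1.5720
  = 0.0000 bits

False. I(X;Y) = 0.0000 bits, which is ≤ 0.75 bits.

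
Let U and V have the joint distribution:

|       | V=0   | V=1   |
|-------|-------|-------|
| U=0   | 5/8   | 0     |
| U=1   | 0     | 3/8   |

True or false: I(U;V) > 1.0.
Marginal P(U) (row sums):
  P(U=0) = 5/8 + 0 = 5/8
  P(U=1) = 0 + 3/8 = 3/8
Marginal P(V) (column sums):
  P(V=0) = 5/8 + 0 = 5/8
  P(V=1) = 0 + 3/8 = 3/8

H(U) = -[(5/8)·log₂(5/8) + (3/8)·log₂(3/8)]
  = 0.4238 + 0.5306
  = 0.9544 bits
H(V) = -[(5/8)·log₂(5/8) + (3/8)·log₂(3/8)]
  = 0.4238 + 0.5306
  = 0.9544 bits
H(U,V) = -[(5/8)·log₂(5/8) + (3/8)·log₂(3/8)]
  = 0.4238 + 0.5306
  = 0.9544 bits

I(U;V) = H(U) + H(V) - H(U,V)
  = 0.9544 + 0.9544 - 0.9544
  = 0.9544 bits

False. I(U;V) = 0.9544 bits, which is ≤ 1.0 bits.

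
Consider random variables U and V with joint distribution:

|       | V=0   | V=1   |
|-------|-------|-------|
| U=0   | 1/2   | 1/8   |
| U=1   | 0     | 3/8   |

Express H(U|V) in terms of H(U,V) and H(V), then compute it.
H(U|V) = H(U,V) - H(V)

Marginal P(V) (column sums):
  P(V=0) = 1/2 + 0 = 1/2
  P(V=1) = 1/8 + 3/8 = 1/2

H(U,V) = -[(1/2)·log₂(1/2) + (1/8)·log₂(1/8) + (3/8)·log₂(3/8)]
  = 0.5000 + 0.3750 + 0.5306
  = 1.4056 bits
H(V) = -[(1/2)·log₂(1/2) + (1/2)·log₂(1/2)]
  = 0.5000 + 0.5000
  = 1.0000 bits

H(U|V) = 1.4056 - 1.0000 = 0.4056 bits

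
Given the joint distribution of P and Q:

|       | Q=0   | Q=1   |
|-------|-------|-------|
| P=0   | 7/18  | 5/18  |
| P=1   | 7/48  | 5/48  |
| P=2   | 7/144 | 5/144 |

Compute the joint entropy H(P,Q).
H(P,Q) = -Σ P(P,Q) log₂ P(P,Q), summed over the non-zero cells:
H(P,Q) = -[(7/18)·log₂(7/18) + (5/18)·log₂(5/18) + (7/48)·log₂(7/48) + (5/48)·log₂(5/48) + (7/144)·log₂(7/144) + (5/144)·log₂(5/144)]
  = 0.5299 + 0.5133 + 0.4051 + 0.3399 + 0.2121 + 0.1683
  = 2.1686 bits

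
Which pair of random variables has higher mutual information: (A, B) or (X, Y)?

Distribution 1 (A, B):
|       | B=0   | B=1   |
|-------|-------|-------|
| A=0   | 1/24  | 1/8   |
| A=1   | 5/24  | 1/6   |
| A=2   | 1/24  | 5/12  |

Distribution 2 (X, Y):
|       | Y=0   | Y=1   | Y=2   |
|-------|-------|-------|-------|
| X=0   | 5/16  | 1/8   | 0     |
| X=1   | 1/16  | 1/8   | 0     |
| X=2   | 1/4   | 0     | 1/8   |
Distribution 1 (A, B):
Marginal P(A) (row sums):
  P(A=0) = 1/24 + 1/8 = 1/6
  P(A=1) = 5/24 + 1/6 = 3/8
  P(A=2) = 1/24 + 5/12 = 11/24
Marginal P(B) (column sums):
  P(B=0) = 1/24 + 5/24 + 1/24 = 7/24
  P(B=1) = 1/8 + 1/6 + 5/12 = 17/24

H(A) = -[(1/6)·log₂(1/6) + (3/8)·log₂(3/8) + (11/24)·log₂(11/24)]
  = 0.4308 + 0.5306 + 0.5159
  = 1.4773 bits
H(B) = -[(7/24)·log₂(7/24) + (17/24)·log₂(17/24)]
  = 0.5185 + 0.3524
  = 0.8709 bits
H(A,B) = -[(1/24)·log₂(1/24) + (1/8)·log₂(1/8) + (5/24)·log₂(5/24) + (1/6)·log₂(1/6) + (1/24)·log₂(1/24) + (5/12)·log₂(5/12)]
  = 0.1910 + 0.3750 + 0.4715 + 0.4308 + 0.1910 + 0.5263
  = 2.1856 bits

I(A;B) = H(A) + H(B) - H(A,B)
  = 1.4773 + 0.8709 - 2.1856
  = 0.1626 bits

Distribution 2 (X, Y):
Marginal P(X) (row sums):
  P(X=0) = 5/16 + 1/8 + 0 = 7/16
  P(X=1) = 1/16 + 1/8 + 0 = 3/16
  P(X=2) = 1/4 + 0 + 1/8 = 3/8
Marginal P(Y) (column sums):
  P(Y=0) = 5/16 + 1/16 + 1/4 = 5/8
  P(Y=1) = 1/8 + 1/8 + 0 = 1/4
  P(Y=2) = 0 + 0 + 1/8 = 1/8

H(X) = -[(7/16)·log₂(7/16) + (3/16)·log₂(3/16) + (3/8)·log₂(3/8)]
  = 0.5218 + 0.4528 + 0.5306
  = 1.5052 bits
H(Y) = -[(5/8)·log₂(5/8) + (1/4)·log₂(1/4) + (1/8)·log₂(1/8)]
  = 0.4238 + 0.5000 + 0.3750
  = 1.2988 bits
H(X,Y) = -[(5/16)·log₂(5/16) + (1/8)·log₂(1/8) + (1/16)·log₂(1/16) + (1/8)·log₂(1/8) + (1/4)·log₂(1/4) + (1/8)·log₂(1/8)]
  = 0.5244 + 0.3750 + 0.2500 + 0.3750 + 0.5000 + 0.3750
  = 2.3994 bits

I(X;Y) = H(X) + H(Y) - H(X,Y)
  = 1.5052 + 1.2988 - 2.3994
  = 0.4046 bits

I(X;Y) = 0.4046 bits > I(A;B) = 0.1626 bits, so (X, Y) has the higher mutual information (stronger dependence).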